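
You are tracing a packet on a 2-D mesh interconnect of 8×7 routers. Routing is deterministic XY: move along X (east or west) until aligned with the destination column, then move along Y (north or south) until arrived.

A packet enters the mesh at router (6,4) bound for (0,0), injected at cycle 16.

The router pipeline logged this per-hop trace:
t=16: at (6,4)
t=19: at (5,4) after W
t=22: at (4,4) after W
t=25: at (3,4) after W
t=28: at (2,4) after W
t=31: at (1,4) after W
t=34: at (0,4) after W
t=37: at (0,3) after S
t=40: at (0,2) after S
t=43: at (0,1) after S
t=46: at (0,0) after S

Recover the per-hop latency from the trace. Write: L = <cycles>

L = 3

cyc[1] − cyc[0] = 19 − 16 = 3.
One hop costs L cycles, so L = 3.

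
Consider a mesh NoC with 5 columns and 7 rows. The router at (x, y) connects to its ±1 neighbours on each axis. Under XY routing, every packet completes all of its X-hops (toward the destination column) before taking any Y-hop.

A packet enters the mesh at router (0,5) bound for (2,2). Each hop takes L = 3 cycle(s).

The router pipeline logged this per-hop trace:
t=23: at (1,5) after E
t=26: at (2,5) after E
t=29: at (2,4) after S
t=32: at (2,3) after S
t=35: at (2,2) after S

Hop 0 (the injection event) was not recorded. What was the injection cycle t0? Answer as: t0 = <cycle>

cyc[1] = 23 and cyc[k] = t0 + k·L for every k.
Subtract one hop: t0 = 23 − 3 = 20.

t0 = 20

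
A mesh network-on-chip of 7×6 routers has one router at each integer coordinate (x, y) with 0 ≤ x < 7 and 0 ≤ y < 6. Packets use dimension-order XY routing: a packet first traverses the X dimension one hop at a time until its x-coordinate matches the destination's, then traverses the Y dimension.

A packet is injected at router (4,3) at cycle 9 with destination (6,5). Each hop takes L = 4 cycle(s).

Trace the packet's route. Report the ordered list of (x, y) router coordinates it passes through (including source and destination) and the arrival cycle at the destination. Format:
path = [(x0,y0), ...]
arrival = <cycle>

path = [(4,3), (5,3), (6,3), (6,4), (6,5)]
arrival = 25

#0 — 4,3 | c9
#1 — 5,3 | c13 | E
#2 — 6,3 | c17 | E
#3 — 6,4 | c21 | N
#4 — 6,5 | c25 | N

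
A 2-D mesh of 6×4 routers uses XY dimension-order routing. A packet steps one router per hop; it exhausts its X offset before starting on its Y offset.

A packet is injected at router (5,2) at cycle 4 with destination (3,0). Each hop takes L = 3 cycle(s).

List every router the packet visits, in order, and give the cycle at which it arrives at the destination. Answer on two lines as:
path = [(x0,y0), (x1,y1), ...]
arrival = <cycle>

path = [(5,2), (4,2), (3,2), (3,1), (3,0)]
arrival = 16

t=4: at (5,2)
t=7: at (4,2) after W
t=10: at (3,2) after W
t=13: at (3,1) after S
t=16: at (3,0) after S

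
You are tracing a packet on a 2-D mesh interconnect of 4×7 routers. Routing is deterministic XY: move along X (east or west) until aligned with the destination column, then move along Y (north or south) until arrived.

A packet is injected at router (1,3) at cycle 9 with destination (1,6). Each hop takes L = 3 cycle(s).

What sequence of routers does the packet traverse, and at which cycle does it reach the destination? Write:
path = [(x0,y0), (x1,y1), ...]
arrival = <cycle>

[0] x=1 y=3 t=9
[1] x=1 y=4 t=12 →N
[2] x=1 y=5 t=15 →N
[3] x=1 y=6 t=18 →N

path = [(1,3), (1,4), (1,5), (1,6)]
arrival = 18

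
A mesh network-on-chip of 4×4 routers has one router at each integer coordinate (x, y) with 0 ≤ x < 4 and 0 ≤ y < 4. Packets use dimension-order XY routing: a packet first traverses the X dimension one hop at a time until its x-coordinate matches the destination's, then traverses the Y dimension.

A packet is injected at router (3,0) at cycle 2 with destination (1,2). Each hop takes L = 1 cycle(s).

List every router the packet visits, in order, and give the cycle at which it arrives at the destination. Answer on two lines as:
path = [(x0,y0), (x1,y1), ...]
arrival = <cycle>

path = [(3,0), (2,0), (1,0), (1,1), (1,2)]
arrival = 6

[0] x=3 y=0 t=2
[1] x=2 y=0 t=3 →W
[2] x=1 y=0 t=4 →W
[3] x=1 y=1 t=5 →N
[4] x=1 y=2 t=6 →N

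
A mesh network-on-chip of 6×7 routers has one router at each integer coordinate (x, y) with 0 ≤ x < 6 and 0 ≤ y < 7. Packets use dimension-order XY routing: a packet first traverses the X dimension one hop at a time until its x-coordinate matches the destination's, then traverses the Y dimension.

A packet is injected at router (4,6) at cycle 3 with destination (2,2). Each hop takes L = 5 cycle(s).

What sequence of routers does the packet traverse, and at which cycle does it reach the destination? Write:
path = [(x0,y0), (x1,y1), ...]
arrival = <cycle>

src (4,6)  cyc=3
W→(3,6)  cyc=8
W→(2,6)  cyc=13
S→(2,5)  cyc=18
S→(2,4)  cyc=23
S→(2,3)  cyc=28
S→(2,2)  cyc=33

path = [(4,6), (3,6), (2,6), (2,5), (2,4), (2,3), (2,2)]
arrival = 33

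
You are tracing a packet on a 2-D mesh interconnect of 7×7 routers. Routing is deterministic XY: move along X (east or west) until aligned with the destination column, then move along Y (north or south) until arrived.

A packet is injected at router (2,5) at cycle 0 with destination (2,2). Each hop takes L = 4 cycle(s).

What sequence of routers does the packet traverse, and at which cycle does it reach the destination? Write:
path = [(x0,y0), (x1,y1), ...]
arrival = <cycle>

path = [(2,5), (2,4), (2,3), (2,2)]
arrival = 12

src (2,5)  cyc=0
S→(2,4)  cyc=4
S→(2,3)  cyc=8
S→(2,2)  cyc=12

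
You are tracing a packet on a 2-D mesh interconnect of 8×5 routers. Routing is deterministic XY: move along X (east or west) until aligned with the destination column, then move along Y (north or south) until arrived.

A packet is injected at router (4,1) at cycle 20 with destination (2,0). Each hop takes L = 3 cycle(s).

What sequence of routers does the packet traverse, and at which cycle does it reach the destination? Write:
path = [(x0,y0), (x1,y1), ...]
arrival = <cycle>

hop 0: (4,1) @ cyc 20
hop 1: (3,1) @ cyc 23  [W]
hop 2: (2,1) @ cyc 26  [W]
hop 3: (2,0) @ cyc 29  [S]

path = [(4,1), (3,1), (2,1), (2,0)]
arrival = 29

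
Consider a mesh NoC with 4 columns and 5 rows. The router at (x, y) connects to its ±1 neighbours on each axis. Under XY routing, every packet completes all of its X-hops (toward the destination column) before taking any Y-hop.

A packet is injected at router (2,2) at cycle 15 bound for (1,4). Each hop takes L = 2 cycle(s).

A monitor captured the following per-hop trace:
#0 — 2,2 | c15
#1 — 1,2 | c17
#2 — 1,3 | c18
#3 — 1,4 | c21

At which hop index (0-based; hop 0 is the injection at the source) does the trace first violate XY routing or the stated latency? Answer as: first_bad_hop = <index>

first_bad_hop = 2

check 1→ d=(-1,0) cyc+2: ok
check 2→ d=(0,1) cyc+1: BAD: Δcyc=1≠L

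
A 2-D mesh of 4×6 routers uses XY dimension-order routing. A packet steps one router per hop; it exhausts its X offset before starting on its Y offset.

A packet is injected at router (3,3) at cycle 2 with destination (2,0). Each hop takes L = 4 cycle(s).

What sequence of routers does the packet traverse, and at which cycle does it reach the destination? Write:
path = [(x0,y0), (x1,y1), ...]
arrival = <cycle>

#0 — 3,3 | c2
#1 — 2,3 | c6 | W
#2 — 2,2 | c10 | S
#3 — 2,1 | c14 | S
#4 — 2,0 | c18 | S

path = [(3,3), (2,3), (2,2), (2,1), (2,0)]
arrival = 18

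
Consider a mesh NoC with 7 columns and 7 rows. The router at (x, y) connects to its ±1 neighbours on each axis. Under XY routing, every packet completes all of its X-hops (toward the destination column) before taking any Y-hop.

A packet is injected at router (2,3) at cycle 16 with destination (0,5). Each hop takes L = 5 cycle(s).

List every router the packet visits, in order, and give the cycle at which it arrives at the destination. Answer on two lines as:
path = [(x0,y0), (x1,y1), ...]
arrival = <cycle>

hop 0: (2,3) @ cyc 16
hop 1: (1,3) @ cyc 21  [W]
hop 2: (0,3) @ cyc 26  [W]
hop 3: (0,4) @ cyc 31  [N]
hop 4: (0,5) @ cyc 36  [N]

path = [(2,3), (1,3), (0,3), (0,4), (0,5)]
arrival = 36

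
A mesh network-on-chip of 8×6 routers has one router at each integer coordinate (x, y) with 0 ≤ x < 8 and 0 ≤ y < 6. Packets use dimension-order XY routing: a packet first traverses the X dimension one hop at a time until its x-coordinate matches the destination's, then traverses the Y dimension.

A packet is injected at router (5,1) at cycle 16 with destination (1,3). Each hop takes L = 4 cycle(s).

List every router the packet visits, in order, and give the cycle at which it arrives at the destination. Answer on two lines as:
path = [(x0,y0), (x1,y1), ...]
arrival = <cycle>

t=16: at (5,1)
t=20: at (4,1) after W
t=24: at (3,1) after W
t=28: at (2,1) after W
t=32: at (1,1) after W
t=36: at (1,2) after N
t=40: at (1,3) after N

path = [(5,1), (4,1), (3,1), (2,1), (1,1), (1,2), (1,3)]
arrival = 40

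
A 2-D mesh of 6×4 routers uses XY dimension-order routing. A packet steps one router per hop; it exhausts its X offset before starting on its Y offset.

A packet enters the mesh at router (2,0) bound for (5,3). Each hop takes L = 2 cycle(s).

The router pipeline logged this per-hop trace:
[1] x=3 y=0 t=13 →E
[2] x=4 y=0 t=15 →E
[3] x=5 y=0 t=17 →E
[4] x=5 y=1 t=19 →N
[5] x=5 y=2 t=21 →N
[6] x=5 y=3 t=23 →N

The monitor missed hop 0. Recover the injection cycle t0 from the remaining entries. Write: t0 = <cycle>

The first recorded entry is hop 1 at cycle 13.
So t0 = 13 − 1·2 = 11.

t0 = 11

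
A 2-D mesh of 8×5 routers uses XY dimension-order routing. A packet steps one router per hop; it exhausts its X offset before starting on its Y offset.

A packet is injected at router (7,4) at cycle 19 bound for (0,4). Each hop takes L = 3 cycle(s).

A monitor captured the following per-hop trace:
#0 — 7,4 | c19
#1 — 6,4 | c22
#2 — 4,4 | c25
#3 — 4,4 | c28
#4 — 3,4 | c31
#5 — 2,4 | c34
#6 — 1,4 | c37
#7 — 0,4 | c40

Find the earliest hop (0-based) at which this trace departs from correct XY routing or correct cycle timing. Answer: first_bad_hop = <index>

first_bad_hop = 2

check 1→ d=(-1,0) cyc+3: ok
check 2→ d=(-2,0) cyc+3: BAD: non-unit step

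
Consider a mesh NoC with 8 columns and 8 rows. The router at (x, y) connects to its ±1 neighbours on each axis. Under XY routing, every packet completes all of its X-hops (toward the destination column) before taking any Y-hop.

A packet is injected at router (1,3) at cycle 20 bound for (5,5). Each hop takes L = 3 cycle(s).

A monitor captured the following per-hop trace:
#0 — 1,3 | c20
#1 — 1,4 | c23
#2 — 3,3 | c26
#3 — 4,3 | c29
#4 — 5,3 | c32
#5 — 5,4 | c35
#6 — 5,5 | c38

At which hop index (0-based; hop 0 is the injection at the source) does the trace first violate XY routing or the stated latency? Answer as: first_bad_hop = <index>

first_bad_hop = 1

[1] (+0,+1) / 3c ⇒ BAD: Y-move but x=1≠5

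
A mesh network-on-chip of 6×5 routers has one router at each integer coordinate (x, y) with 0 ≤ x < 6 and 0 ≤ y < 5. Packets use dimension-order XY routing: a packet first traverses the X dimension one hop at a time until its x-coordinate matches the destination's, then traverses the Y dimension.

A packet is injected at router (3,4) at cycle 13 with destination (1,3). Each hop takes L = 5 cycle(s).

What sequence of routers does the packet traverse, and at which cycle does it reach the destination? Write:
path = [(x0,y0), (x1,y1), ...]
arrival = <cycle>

  0. router=(3,4) cycle=13 (inject)
  1. router=(2,4) cycle=18 dir=W
  2. router=(1,4) cycle=23 dir=W
  3. router=(1,3) cycle=28 dir=S

path = [(3,4), (2,4), (1,4), (1,3)]
arrival = 28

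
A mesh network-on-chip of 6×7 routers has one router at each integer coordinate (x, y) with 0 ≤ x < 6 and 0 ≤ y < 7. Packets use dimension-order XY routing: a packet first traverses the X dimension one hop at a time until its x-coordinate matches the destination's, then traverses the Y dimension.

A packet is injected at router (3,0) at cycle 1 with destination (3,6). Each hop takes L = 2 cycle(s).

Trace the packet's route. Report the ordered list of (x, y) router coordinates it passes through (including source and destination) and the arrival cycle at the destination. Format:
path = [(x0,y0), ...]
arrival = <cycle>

[0] x=3 y=0 t=1
[1] x=3 y=1 t=3 →N
[2] x=3 y=2 t=5 →N
[3] x=3 y=3 t=7 →N
[4] x=3 y=4 t=9 →N
[5] x=3 y=5 t=11 →N
[6] x=3 y=6 t=13 →N

path = [(3,0), (3,1), (3,2), (3,3), (3,4), (3,5), (3,6)]
arrival = 13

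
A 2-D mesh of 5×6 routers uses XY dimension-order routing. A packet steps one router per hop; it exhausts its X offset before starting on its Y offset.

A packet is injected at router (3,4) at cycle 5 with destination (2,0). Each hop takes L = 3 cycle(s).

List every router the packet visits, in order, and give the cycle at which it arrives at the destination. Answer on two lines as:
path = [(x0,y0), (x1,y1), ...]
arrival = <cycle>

  0. router=(3,4) cycle=5 (inject)
  1. router=(2,4) cycle=8 dir=W
  2. router=(2,3) cycle=11 dir=S
  3. router=(2,2) cycle=14 dir=S
  4. router=(2,1) cycle=17 dir=S
  5. router=(2,0) cycle=20 dir=S

path = [(3,4), (2,4), (2,3), (2,2), (2,1), (2,0)]
arrival = 20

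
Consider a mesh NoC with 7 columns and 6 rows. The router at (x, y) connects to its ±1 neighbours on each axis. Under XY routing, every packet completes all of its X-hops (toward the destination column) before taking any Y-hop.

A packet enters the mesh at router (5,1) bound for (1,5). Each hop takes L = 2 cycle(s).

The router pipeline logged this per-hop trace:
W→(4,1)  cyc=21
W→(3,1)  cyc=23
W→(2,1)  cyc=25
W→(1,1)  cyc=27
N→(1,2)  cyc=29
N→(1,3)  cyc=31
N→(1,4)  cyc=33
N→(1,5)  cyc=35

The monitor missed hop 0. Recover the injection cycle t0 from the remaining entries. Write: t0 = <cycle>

t0 = 19

Hop 1 reached at cycle 21; hop k is at t0 + k·L.
Subtract one hop: t0 = 21 − 2 = 19.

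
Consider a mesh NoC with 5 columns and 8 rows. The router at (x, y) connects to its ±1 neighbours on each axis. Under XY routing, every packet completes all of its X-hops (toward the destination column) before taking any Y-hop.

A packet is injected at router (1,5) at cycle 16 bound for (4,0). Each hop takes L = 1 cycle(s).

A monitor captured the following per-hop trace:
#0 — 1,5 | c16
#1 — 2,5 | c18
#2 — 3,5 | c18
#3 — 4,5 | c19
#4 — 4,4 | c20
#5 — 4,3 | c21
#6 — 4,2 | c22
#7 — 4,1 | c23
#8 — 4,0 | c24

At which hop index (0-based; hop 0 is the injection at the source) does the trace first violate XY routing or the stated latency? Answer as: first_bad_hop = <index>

first_bad_hop = 1

hop 1: step (+1,+0), +2 cyc — BAD: Δcyc=2≠L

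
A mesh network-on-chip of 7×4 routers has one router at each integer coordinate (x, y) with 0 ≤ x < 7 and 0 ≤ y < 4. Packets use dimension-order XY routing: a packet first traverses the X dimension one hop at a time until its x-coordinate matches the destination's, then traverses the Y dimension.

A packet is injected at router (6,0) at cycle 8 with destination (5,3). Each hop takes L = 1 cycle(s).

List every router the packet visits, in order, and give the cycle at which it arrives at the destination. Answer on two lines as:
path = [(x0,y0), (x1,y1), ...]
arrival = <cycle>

path = [(6,0), (5,0), (5,1), (5,2), (5,3)]
arrival = 12

t=8: at (6,0)
t=9: at (5,0) after W
t=10: at (5,1) after N
t=11: at (5,2) after N
t=12: at (5,3) after N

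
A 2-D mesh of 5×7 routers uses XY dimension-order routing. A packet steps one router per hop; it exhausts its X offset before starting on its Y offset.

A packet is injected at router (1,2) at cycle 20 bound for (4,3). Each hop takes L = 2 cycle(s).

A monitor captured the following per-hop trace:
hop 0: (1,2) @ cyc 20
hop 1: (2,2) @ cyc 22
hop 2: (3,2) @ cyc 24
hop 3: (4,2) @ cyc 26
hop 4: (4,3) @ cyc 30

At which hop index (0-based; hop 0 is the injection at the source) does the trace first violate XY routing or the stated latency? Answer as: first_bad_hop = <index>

  1: Δx=+1 Δy=+0 Δt=2 [ok]
  2: Δx=+1 Δy=+0 Δt=2 [ok]
  3: Δx=+1 Δy=+0 Δt=2 [ok]
  4: Δx=+0 Δy=+1 Δt=4 [BAD: Δcyc=4≠L]

first_bad_hop = 4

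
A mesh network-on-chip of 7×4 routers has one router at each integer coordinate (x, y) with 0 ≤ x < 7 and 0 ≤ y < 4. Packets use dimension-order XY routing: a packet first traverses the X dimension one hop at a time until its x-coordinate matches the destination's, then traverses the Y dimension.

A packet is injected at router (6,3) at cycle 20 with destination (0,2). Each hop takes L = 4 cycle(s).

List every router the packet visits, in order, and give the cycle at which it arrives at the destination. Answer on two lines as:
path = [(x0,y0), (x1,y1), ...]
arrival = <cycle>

path = [(6,3), (5,3), (4,3), (3,3), (2,3), (1,3), (0,3), (0,2)]
arrival = 48

t=20: at (6,3)
t=24: at (5,3) after W
t=28: at (4,3) after W
t=32: at (3,3) after W
t=36: at (2,3) after W
t=40: at (1,3) after W
t=44: at (0,3) after W
t=48: at (0,2) after S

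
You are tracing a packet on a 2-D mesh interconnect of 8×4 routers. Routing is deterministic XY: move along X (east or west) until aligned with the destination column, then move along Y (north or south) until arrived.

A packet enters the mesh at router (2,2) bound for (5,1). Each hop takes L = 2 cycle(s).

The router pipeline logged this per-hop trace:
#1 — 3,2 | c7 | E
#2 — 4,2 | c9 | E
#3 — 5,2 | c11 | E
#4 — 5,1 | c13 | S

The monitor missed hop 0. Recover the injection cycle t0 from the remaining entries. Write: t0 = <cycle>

t0 = 5

At hop 1 the cycle is 7; in general cyc_k = t0 + kL.
Subtract one hop: t0 = 7 − 2 = 5.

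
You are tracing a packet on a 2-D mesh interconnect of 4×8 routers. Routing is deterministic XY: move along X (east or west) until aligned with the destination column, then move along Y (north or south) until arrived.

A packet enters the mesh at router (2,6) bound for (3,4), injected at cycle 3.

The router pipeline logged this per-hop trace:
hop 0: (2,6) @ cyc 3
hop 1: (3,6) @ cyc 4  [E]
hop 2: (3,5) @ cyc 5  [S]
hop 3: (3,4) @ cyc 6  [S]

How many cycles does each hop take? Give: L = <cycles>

L = 1

From hop 0 (3) to hop 1 (4): +1 cycles.
Per-hop latency L = Δcyc = 1.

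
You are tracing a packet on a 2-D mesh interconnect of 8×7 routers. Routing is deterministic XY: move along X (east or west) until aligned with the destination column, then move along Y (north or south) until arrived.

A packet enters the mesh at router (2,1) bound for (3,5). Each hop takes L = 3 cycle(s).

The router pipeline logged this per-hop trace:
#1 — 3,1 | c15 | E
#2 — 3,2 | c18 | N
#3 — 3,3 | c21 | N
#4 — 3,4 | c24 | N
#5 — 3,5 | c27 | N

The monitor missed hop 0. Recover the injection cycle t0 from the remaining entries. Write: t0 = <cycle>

t0 = 12

At hop 1 the cycle is 15; in general cyc_k = t0 + kL.
So t0 = 15 − 1·3 = 12.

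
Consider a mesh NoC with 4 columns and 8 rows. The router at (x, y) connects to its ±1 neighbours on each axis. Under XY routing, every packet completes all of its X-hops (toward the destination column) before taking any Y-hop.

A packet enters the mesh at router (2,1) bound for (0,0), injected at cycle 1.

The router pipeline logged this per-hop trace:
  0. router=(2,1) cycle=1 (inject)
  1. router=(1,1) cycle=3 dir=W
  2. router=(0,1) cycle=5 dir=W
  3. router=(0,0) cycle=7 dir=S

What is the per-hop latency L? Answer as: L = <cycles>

L = 2

From hop 0 (1) to hop 1 (3): +2 cycles.
One hop costs L cycles, so L = 2.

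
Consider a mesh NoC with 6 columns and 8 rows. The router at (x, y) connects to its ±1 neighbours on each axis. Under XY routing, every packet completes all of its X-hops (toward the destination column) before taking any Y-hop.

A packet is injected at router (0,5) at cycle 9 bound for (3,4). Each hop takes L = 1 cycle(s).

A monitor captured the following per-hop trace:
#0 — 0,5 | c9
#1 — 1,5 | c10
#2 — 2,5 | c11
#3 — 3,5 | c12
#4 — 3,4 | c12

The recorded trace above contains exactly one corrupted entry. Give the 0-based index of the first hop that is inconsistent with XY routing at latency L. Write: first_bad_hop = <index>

first_bad_hop = 4

check 1→ d=(1,0) cyc+1: ok
check 2→ d=(1,0) cyc+1: ok
check 3→ d=(1,0) cyc+1: ok
check 4→ d=(0,-1) cyc+0: BAD: Δcyc=0≠L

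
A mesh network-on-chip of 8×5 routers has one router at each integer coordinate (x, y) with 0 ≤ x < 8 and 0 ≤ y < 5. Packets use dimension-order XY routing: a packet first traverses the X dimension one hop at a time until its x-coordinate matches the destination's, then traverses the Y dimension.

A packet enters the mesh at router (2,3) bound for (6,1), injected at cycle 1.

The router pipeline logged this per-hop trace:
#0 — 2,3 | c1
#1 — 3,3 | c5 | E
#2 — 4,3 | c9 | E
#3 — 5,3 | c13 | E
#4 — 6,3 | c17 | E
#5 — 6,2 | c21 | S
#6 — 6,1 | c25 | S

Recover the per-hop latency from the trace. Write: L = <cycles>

From hop 0 (1) to hop 1 (5): +4 cycles.
One hop costs L cycles, so L = 4.

L = 4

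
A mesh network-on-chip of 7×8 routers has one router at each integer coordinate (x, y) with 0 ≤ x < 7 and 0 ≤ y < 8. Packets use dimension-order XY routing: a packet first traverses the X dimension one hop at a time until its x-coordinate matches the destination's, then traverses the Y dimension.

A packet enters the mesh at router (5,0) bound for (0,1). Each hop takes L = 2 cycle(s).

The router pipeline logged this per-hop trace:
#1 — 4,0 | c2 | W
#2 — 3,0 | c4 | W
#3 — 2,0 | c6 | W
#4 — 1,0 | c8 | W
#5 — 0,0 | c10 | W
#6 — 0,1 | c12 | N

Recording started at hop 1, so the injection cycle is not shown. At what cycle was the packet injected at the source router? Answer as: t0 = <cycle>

t0 = 0

The first recorded entry is hop 1 at cycle 2.
Therefore t0 = 2 − L = 0.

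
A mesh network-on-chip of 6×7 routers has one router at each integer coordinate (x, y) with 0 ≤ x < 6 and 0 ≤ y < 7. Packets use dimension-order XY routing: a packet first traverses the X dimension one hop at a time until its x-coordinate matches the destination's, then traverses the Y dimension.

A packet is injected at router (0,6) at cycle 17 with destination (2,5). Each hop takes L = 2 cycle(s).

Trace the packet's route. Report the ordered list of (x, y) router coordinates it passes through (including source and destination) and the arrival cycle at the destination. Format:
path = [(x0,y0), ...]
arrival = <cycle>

t=17: at (0,6)
t=19: at (1,6) after E
t=21: at (2,6) after E
t=23: at (2,5) after S

path = [(0,6), (1,6), (2,6), (2,5)]
arrival = 23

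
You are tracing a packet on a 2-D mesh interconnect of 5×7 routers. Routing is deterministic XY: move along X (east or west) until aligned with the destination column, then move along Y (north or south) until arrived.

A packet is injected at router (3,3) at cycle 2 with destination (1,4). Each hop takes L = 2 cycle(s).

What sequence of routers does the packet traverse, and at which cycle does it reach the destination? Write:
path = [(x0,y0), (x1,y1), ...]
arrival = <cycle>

path = [(3,3), (2,3), (1,3), (1,4)]
arrival = 8

src (3,3)  cyc=2
W→(2,3)  cyc=4
W→(1,3)  cyc=6
N→(1,4)  cyc=8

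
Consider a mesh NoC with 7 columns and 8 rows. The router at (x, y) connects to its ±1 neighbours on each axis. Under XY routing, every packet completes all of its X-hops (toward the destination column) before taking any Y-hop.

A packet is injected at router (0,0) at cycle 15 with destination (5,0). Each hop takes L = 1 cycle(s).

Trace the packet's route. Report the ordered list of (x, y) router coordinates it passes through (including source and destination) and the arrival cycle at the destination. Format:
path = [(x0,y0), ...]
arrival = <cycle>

#0 — 0,0 | c15
#1 — 1,0 | c16 | E
#2 — 2,0 | c17 | E
#3 — 3,0 | c18 | E
#4 — 4,0 | c19 | E
#5 — 5,0 | c20 | E

path = [(0,0), (1,0), (2,0), (3,0), (4,0), (5,0)]
arrival = 20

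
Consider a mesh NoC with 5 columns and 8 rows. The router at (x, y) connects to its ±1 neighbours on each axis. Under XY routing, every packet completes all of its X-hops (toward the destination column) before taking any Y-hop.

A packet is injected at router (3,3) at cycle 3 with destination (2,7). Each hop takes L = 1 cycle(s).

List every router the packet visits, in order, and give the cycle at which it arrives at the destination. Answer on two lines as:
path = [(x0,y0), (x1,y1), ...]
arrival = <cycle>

[0] x=3 y=3 t=3
[1] x=2 y=3 t=4 →W
[2] x=2 y=4 t=5 →N
[3] x=2 y=5 t=6 →N
[4] x=2 y=6 t=7 →N
[5] x=2 y=7 t=8 →N

path = [(3,3), (2,3), (2,4), (2,5), (2,6), (2,7)]
arrival = 8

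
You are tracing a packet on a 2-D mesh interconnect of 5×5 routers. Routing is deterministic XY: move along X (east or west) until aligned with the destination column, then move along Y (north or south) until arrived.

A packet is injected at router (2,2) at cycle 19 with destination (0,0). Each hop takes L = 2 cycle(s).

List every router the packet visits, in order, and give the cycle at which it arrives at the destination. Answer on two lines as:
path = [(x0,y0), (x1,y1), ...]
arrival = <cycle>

src (2,2)  cyc=19
W→(1,2)  cyc=21
W→(0,2)  cyc=23
S→(0,1)  cyc=25
S→(0,0)  cyc=27

path = [(2,2), (1,2), (0,2), (0,1), (0,0)]
arrival = 27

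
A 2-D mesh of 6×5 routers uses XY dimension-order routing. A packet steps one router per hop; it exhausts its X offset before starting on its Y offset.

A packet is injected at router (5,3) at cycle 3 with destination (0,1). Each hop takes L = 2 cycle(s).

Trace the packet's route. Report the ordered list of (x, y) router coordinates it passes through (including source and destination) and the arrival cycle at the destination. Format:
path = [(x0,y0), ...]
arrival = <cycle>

src (5,3)  cyc=3
W→(4,3)  cyc=5
W→(3,3)  cyc=7
W→(2,3)  cyc=9
W→(1,3)  cyc=11
W→(0,3)  cyc=13
S→(0,2)  cyc=15
S→(0,1)  cyc=17

path = [(5,3), (4,3), (3,3), (2,3), (1,3), (0,3), (0,2), (0,1)]
arrival = 17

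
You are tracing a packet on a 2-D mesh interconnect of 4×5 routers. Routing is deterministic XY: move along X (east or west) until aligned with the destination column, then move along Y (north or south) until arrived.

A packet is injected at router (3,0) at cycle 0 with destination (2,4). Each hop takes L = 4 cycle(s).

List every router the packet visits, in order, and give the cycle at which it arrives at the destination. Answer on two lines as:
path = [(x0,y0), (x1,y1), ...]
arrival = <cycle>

src (3,0)  cyc=0
W→(2,0)  cyc=4
N→(2,1)  cyc=8
N→(2,2)  cyc=12
N→(2,3)  cyc=16
N→(2,4)  cyc=20

path = [(3,0), (2,0), (2,1), (2,2), (2,3), (2,4)]
arrival = 20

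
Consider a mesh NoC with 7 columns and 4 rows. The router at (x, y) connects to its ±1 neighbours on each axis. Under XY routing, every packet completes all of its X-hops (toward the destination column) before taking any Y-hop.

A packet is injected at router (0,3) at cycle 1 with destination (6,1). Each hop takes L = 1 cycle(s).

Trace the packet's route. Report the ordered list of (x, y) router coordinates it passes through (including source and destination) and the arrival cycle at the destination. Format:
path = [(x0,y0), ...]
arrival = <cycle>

src (0,3)  cyc=1
E→(1,3)  cyc=2
E→(2,3)  cyc=3
E→(3,3)  cyc=4
E→(4,3)  cyc=5
E→(5,3)  cyc=6
E→(6,3)  cyc=7
S→(6,2)  cyc=8
S→(6,1)  cyc=9

path = [(0,3), (1,3), (2,3), (3,3), (4,3), (5,3), (6,3), (6,2), (6,1)]
arrival = 9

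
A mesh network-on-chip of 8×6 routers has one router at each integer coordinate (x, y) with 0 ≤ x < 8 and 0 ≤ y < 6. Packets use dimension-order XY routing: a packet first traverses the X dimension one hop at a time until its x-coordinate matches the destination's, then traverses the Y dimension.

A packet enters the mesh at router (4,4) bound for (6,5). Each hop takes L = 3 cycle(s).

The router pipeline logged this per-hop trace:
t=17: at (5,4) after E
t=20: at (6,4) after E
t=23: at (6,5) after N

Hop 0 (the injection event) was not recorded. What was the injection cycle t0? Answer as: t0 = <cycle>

t0 = 14

At hop 1 the cycle is 17; in general cyc_k = t0 + kL.
Subtract one hop: t0 = 17 − 3 = 14.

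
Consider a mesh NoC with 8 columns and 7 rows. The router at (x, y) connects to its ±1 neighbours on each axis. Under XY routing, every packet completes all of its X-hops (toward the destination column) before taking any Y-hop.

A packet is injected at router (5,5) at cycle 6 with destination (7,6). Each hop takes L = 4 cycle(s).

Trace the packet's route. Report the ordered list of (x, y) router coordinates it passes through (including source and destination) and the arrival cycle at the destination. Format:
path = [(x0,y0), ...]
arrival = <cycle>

path = [(5,5), (6,5), (7,5), (7,6)]
arrival = 18

[0] x=5 y=5 t=6
[1] x=6 y=5 t=10 →E
[2] x=7 y=5 t=14 →E
[3] x=7 y=6 t=18 →N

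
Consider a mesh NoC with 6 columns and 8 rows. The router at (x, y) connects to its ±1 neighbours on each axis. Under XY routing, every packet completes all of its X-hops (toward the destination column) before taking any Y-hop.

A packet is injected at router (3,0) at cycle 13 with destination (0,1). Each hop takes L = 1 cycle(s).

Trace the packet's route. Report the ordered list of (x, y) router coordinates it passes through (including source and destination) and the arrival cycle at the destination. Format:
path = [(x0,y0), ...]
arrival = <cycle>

path = [(3,0), (2,0), (1,0), (0,0), (0,1)]
arrival = 17

  0. router=(3,0) cycle=13 (inject)
  1. router=(2,0) cycle=14 dir=W
  2. router=(1,0) cycle=15 dir=W
  3. router=(0,0) cycle=16 dir=W
  4. router=(0,1) cycle=17 dir=N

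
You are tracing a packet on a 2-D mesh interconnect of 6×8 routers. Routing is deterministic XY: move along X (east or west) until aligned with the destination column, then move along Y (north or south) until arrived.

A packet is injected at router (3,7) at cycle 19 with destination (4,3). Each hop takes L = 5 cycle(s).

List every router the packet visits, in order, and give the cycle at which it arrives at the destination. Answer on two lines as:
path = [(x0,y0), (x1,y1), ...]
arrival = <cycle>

#0 — 3,7 | c19
#1 — 4,7 | c24 | E
#2 — 4,6 | c29 | S
#3 — 4,5 | c34 | S
#4 — 4,4 | c39 | S
#5 — 4,3 | c44 | S

path = [(3,7), (4,7), (4,6), (4,5), (4,4), (4,3)]
arrival = 44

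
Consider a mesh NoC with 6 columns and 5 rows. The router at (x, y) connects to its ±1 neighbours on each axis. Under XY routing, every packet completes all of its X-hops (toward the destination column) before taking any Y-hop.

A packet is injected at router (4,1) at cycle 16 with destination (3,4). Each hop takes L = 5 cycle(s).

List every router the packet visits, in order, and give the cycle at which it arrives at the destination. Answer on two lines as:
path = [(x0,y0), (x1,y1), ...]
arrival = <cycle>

path = [(4,1), (3,1), (3,2), (3,3), (3,4)]
arrival = 36

#0 — 4,1 | c16
#1 — 3,1 | c21 | W
#2 — 3,2 | c26 | N
#3 — 3,3 | c31 | N
#4 — 3,4 | c36 | N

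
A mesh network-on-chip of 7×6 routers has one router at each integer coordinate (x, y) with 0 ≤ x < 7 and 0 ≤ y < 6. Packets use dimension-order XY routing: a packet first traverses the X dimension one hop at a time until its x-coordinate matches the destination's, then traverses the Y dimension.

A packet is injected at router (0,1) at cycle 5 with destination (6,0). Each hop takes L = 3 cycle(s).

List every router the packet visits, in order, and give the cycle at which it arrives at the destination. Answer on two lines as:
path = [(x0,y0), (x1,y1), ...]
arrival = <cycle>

t=5: at (0,1)
t=8: at (1,1) after E
t=11: at (2,1) after E
t=14: at (3,1) after E
t=17: at (4,1) after E
t=20: at (5,1) after E
t=23: at (6,1) after E
t=26: at (6,0) after S

path = [(0,1), (1,1), (2,1), (3,1), (4,1), (5,1), (6,1), (6,0)]
arrival = 26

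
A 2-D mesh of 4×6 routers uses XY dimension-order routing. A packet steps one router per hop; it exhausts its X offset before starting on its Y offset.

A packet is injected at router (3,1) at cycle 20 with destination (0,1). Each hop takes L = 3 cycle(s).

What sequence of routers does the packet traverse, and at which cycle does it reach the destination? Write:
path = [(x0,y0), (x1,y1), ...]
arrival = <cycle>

path = [(3,1), (2,1), (1,1), (0,1)]
arrival = 29

t=20: at (3,1)
t=23: at (2,1) after W
t=26: at (1,1) after W
t=29: at (0,1) after W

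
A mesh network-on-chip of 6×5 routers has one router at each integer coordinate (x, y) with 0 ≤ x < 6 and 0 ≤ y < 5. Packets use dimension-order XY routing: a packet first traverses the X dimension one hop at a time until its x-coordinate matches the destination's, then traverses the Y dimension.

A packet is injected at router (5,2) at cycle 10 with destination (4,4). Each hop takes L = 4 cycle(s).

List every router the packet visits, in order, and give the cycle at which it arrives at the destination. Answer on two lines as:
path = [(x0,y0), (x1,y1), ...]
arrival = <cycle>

t=10: at (5,2)
t=14: at (4,2) after W
t=18: at (4,3) after N
t=22: at (4,4) after N

path = [(5,2), (4,2), (4,3), (4,4)]
arrival = 22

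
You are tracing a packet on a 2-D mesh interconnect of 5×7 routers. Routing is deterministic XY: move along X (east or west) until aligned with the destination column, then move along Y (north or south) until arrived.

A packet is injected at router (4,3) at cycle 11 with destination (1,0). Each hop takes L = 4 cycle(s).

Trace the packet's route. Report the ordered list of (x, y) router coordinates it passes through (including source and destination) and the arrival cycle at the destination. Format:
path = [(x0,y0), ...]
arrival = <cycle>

src (4,3)  cyc=11
W→(3,3)  cyc=15
W→(2,3)  cyc=19
W→(1,3)  cyc=23
S→(1,2)  cyc=27
S→(1,1)  cyc=31
S→(1,0)  cyc=35

path = [(4,3), (3,3), (2,3), (1,3), (1,2), (1,1), (1,0)]
arrival = 35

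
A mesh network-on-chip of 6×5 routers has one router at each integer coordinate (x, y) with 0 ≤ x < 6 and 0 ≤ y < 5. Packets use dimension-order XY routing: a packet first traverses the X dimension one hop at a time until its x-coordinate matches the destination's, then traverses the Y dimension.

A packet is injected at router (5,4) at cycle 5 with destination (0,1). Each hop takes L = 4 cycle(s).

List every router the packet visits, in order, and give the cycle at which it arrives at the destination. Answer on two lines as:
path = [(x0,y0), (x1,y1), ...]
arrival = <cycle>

  0. router=(5,4) cycle=5 (inject)
  1. router=(4,4) cycle=9 dir=W
  2. router=(3,4) cycle=13 dir=W
  3. router=(2,4) cycle=17 dir=W
  4. router=(1,4) cycle=21 dir=W
  5. router=(0,4) cycle=25 dir=W
  6. router=(0,3) cycle=29 dir=S
  7. router=(0,2) cycle=33 dir=S
  8. router=(0,1) cycle=37 dir=S

path = [(5,4), (4,4), (3,4), (2,4), (1,4), (0,4), (0,3), (0,2), (0,1)]
arrival = 37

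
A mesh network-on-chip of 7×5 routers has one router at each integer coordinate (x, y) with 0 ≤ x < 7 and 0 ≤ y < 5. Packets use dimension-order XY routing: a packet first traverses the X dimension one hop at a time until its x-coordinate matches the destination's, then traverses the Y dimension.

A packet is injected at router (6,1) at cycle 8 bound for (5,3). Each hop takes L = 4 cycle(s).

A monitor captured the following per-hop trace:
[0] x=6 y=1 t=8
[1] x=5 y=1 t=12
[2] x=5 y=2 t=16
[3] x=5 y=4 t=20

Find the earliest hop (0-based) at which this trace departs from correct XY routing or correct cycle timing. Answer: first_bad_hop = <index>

[1] (-1,+0) / 4c ⇒ ok
[2] (+0,+1) / 4c ⇒ ok
[3] (+0,+2) / 4c ⇒ BAD: non-unit step

first_bad_hop = 3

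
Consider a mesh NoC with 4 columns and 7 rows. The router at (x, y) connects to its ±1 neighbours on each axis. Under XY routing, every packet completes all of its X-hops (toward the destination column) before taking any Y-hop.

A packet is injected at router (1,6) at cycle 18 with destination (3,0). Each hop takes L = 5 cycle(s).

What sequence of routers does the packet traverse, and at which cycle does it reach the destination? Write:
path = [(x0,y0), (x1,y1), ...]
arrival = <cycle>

path = [(1,6), (2,6), (3,6), (3,5), (3,4), (3,3), (3,2), (3,1), (3,0)]
arrival = 58

[0] x=1 y=6 t=18
[1] x=2 y=6 t=23 →E
[2] x=3 y=6 t=28 →E
[3] x=3 y=5 t=33 →S
[4] x=3 y=4 t=38 →S
[5] x=3 y=3 t=43 →S
[6] x=3 y=2 t=48 →S
[7] x=3 y=1 t=53 →S
[8] x=3 y=0 t=58 →S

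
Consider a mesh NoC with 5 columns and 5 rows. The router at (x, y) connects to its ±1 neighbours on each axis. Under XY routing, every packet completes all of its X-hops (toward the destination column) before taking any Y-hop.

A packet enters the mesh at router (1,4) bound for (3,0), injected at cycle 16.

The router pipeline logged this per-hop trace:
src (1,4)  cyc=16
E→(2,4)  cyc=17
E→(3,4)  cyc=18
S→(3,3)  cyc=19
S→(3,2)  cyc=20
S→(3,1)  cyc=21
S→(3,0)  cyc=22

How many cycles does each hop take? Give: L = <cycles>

L = 1

Δcyc across hop 0→1: 17 − 16 = 1.
That increment is L by definition: L = 1.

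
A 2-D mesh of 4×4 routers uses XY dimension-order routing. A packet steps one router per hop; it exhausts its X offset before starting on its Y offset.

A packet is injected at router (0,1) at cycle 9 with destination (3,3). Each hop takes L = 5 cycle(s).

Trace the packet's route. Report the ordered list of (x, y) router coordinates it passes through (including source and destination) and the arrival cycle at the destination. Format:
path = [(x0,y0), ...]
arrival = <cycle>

src (0,1)  cyc=9
E→(1,1)  cyc=14
E→(2,1)  cyc=19
E→(3,1)  cyc=24
N→(3,2)  cyc=29
N→(3,3)  cyc=34

path = [(0,1), (1,1), (2,1), (3,1), (3,2), (3,3)]
arrival = 34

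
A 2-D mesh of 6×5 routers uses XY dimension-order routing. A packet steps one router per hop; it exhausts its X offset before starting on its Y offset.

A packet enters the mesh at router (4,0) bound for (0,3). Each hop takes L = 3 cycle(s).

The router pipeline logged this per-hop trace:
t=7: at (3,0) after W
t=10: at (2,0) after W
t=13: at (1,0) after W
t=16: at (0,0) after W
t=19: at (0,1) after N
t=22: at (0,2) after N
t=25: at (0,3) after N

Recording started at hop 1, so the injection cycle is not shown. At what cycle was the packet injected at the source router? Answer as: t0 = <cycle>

cyc[1] = 7 and cyc[k] = t0 + k·L for every k.
t0 = cyc[1] − L = 7 − 3 = 4.

t0 = 4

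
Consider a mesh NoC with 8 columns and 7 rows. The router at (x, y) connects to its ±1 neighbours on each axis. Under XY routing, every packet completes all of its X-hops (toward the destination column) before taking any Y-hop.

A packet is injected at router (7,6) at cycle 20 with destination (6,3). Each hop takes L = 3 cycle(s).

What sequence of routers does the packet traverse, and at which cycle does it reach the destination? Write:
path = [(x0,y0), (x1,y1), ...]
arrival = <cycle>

path = [(7,6), (6,6), (6,5), (6,4), (6,3)]
arrival = 32

t=20: at (7,6)
t=23: at (6,6) after W
t=26: at (6,5) after S
t=29: at (6,4) after S
t=32: at (6,3) after S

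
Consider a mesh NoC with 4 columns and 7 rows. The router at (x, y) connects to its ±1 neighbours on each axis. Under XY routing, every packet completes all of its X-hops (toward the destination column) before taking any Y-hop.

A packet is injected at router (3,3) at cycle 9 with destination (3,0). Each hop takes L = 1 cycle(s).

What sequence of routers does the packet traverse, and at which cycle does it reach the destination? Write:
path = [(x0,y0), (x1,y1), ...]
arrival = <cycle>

hop 0: (3,3) @ cyc 9
hop 1: (3,2) @ cyc 10  [S]
hop 2: (3,1) @ cyc 11  [S]
hop 3: (3,0) @ cyc 12  [S]

path = [(3,3), (3,2), (3,1), (3,0)]
arrival = 12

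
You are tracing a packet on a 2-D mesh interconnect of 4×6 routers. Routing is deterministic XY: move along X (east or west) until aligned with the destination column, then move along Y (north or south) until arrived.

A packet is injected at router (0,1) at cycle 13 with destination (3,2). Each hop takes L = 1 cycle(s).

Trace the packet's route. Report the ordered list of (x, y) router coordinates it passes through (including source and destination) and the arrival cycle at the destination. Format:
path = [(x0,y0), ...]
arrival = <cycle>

#0 — 0,1 | c13
#1 — 1,1 | c14 | E
#2 — 2,1 | c15 | E
#3 — 3,1 | c16 | E
#4 — 3,2 | c17 | N

path = [(0,1), (1,1), (2,1), (3,1), (3,2)]
arrival = 17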